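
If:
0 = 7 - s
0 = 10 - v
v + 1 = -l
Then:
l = -11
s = 7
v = 10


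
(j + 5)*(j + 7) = j^2 + 12*j + 35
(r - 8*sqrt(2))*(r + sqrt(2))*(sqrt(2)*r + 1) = sqrt(2)*r^3 - 13*r^2 - 23*sqrt(2)*r - 16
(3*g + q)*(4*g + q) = 12*g^2 + 7*g*q + q^2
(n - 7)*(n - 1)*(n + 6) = n^3 - 2*n^2 - 41*n + 42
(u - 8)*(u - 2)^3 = u^4 - 14*u^3 + 60*u^2 - 104*u + 64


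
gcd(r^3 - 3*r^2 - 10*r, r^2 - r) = r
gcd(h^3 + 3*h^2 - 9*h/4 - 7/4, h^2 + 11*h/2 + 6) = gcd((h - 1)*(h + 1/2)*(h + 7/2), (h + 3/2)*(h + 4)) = 1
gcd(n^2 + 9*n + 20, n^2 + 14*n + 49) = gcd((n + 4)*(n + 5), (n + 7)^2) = 1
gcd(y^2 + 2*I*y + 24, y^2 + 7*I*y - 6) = y + 6*I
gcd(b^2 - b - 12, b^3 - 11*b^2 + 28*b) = b - 4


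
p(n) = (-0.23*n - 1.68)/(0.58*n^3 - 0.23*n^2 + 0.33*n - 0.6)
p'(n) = (-0.23*n - 1.68)*(-1.74*n^2 + 0.46*n - 0.33)/(0.58*n^3 - 0.23*n^2 + 0.33*n - 0.6)^2 - 0.23/(0.58*n^3 - 0.23*n^2 + 0.33*n - 0.6) = (0.2668*n^3 + 2.8703*n^2 - 0.7728*n + 0.6924)/(0.3364*n^6 - 0.2668*n^5 + 0.4357*n^4 - 0.8478*n^3 + 0.3849*n^2 - 0.396*n + 0.36)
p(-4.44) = 0.01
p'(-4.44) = 0.01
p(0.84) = 13.26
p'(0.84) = 111.49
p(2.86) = -0.19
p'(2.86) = 0.19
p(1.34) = -2.41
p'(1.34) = 8.02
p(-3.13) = 0.04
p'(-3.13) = 0.05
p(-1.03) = 0.79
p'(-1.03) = 1.28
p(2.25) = -0.39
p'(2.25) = 0.53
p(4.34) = -0.06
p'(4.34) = 0.04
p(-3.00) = 0.05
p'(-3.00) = 0.06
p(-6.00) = 0.00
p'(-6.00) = 0.00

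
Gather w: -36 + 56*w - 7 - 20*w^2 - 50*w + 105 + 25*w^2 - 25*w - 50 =5*w^2 - 19*w + 12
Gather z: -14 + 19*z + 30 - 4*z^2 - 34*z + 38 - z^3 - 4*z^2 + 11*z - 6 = -z^3 - 8*z^2 - 4*z + 48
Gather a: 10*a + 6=10*a + 6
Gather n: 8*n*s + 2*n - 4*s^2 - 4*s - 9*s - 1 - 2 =n*(8*s + 2) - 4*s^2 - 13*s - 3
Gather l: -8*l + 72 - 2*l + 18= 90 - 10*l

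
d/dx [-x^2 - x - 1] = -2*x - 1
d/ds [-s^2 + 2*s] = 2 - 2*s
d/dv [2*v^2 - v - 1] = 4*v - 1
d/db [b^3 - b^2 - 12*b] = 3*b^2 - 2*b - 12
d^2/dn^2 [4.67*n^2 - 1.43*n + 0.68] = 9.34000000000000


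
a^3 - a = a*(a - 1)*(a + 1)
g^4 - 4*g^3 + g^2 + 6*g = g*(g - 3)*(g - 2)*(g + 1)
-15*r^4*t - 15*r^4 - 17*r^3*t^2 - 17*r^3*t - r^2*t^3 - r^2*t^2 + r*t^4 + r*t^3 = (-5*r + t)*(r + t)*(3*r + t)*(r*t + r)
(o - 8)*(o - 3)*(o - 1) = o^3 - 12*o^2 + 35*o - 24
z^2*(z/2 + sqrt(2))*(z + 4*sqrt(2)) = z^4/2 + 3*sqrt(2)*z^3 + 8*z^2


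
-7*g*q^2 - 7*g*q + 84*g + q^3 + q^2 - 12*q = (-7*g + q)*(q - 3)*(q + 4)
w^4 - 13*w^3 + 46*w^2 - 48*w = w*(w - 8)*(w - 3)*(w - 2)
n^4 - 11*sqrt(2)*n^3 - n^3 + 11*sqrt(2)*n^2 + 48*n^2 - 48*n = n*(n - 1)*(n - 8*sqrt(2))*(n - 3*sqrt(2))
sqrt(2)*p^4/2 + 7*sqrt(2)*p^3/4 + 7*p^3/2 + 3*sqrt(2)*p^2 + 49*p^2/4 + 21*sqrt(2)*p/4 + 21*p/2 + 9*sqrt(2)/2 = (p + 3/2)*(p + sqrt(2)/2)*(p + 3*sqrt(2))*(sqrt(2)*p/2 + sqrt(2))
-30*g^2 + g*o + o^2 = (-5*g + o)*(6*g + o)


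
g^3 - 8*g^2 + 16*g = g*(g - 4)^2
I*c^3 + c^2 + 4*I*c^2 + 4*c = c*(c + 4)*(I*c + 1)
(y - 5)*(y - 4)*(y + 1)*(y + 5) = y^4 - 3*y^3 - 29*y^2 + 75*y + 100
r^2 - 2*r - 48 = (r - 8)*(r + 6)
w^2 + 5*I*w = w*(w + 5*I)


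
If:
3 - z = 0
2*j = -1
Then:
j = -1/2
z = 3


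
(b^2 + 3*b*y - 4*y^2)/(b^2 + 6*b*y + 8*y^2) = (b - y)/(b + 2*y)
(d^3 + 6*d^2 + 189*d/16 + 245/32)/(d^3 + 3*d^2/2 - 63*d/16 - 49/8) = (d + 5/2)/(d - 2)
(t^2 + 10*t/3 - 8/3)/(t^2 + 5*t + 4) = (t - 2/3)/(t + 1)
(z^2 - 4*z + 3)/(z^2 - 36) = (z^2 - 4*z + 3)/(z^2 - 36)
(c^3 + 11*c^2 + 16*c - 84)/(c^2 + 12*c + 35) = (c^2 + 4*c - 12)/(c + 5)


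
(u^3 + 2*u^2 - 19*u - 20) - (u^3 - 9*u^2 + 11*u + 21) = 11*u^2 - 30*u - 41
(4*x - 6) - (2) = 4*x - 8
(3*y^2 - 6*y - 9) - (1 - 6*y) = 3*y^2 - 10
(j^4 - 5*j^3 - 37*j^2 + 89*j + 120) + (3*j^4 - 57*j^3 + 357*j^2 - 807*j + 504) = 4*j^4 - 62*j^3 + 320*j^2 - 718*j + 624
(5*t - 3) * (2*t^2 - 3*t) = 10*t^3 - 21*t^2 + 9*t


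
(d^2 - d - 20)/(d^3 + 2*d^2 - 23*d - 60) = 1/(d + 3)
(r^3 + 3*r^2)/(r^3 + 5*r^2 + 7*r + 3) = r^2/(r^2 + 2*r + 1)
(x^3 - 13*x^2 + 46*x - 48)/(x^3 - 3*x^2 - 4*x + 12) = (x - 8)/(x + 2)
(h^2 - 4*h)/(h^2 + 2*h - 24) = h/(h + 6)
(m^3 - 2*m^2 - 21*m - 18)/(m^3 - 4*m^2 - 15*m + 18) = (m + 1)/(m - 1)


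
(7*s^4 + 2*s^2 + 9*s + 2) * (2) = 14*s^4 + 4*s^2 + 18*s + 4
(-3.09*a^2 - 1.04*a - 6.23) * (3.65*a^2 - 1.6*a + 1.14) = -11.2785*a^4 + 1.148*a^3 - 24.5981*a^2 + 8.7824*a - 7.1022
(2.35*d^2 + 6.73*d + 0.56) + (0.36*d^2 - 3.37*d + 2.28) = 2.71*d^2 + 3.36*d + 2.84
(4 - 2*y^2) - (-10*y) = -2*y^2 + 10*y + 4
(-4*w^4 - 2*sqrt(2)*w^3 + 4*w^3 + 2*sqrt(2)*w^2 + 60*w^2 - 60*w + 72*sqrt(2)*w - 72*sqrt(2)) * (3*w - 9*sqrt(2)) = -12*w^5 + 12*w^4 + 30*sqrt(2)*w^4 - 30*sqrt(2)*w^3 + 216*w^3 - 324*sqrt(2)*w^2 - 216*w^2 - 1296*w + 324*sqrt(2)*w + 1296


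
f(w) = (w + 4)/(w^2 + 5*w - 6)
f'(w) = (-2*w - 5)*(w + 4)/(w^2 + 5*w - 6)^2 + 1/(w^2 + 5*w - 6)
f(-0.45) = -0.44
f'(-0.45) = -0.35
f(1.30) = 2.42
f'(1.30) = -7.94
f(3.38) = 0.33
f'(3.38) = -0.13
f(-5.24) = 0.26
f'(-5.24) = -0.51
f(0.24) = -0.89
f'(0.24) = -1.24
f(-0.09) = -0.61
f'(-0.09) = -0.61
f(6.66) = 0.15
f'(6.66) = -0.02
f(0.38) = -1.11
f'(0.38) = -1.87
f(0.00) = -0.67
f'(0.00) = -0.72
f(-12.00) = -0.10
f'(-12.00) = -0.01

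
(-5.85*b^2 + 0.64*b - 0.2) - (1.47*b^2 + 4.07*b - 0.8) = -7.32*b^2 - 3.43*b + 0.6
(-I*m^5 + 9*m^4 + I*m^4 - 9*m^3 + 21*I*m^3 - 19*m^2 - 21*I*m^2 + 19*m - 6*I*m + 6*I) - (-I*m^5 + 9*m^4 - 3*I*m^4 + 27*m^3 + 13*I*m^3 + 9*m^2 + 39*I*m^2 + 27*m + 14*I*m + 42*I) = 4*I*m^4 - 36*m^3 + 8*I*m^3 - 28*m^2 - 60*I*m^2 - 8*m - 20*I*m - 36*I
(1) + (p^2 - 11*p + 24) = p^2 - 11*p + 25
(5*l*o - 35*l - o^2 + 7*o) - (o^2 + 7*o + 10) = 5*l*o - 35*l - 2*o^2 - 10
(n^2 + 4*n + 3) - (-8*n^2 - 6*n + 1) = 9*n^2 + 10*n + 2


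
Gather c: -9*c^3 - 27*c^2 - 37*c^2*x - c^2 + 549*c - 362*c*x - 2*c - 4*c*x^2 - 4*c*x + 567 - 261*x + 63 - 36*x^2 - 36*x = -9*c^3 + c^2*(-37*x - 28) + c*(-4*x^2 - 366*x + 547) - 36*x^2 - 297*x + 630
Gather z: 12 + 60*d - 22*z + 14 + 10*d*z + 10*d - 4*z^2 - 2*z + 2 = 70*d - 4*z^2 + z*(10*d - 24) + 28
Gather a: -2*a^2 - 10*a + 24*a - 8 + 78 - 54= -2*a^2 + 14*a + 16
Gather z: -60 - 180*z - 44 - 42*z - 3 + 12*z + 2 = -210*z - 105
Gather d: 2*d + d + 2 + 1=3*d + 3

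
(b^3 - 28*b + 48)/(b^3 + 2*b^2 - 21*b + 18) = (b^2 - 6*b + 8)/(b^2 - 4*b + 3)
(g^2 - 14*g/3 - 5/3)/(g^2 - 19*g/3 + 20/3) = (3*g + 1)/(3*g - 4)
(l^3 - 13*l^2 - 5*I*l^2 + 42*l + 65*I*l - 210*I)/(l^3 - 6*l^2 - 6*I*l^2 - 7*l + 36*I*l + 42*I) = (l^2 - l*(6 + 5*I) + 30*I)/(l^2 + l*(1 - 6*I) - 6*I)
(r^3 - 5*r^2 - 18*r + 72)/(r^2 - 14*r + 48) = (r^2 + r - 12)/(r - 8)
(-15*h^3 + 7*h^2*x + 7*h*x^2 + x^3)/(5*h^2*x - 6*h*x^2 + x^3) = (15*h^2 + 8*h*x + x^2)/(x*(-5*h + x))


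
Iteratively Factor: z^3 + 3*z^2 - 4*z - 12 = (z + 3)*(z^2 - 4) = (z - 2)*(z + 3)*(z + 2)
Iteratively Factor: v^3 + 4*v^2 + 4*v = (v)*(v^2 + 4*v + 4) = v*(v + 2)*(v + 2)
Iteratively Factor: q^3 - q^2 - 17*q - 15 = (q - 5)*(q^2 + 4*q + 3) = (q - 5)*(q + 1)*(q + 3)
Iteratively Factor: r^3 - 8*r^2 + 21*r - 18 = (r - 3)*(r^2 - 5*r + 6) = (r - 3)*(r - 2)*(r - 3)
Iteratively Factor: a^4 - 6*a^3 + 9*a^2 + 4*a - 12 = (a - 2)*(a^3 - 4*a^2 + a + 6) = (a - 2)*(a + 1)*(a^2 - 5*a + 6) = (a - 3)*(a - 2)*(a + 1)*(a - 2)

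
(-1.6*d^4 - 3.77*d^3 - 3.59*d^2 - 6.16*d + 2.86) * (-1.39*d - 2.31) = 2.224*d^5 + 8.9363*d^4 + 13.6988*d^3 + 16.8553*d^2 + 10.2542*d - 6.6066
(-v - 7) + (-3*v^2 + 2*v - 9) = -3*v^2 + v - 16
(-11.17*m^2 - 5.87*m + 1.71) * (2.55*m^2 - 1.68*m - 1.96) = -28.4835*m^4 + 3.7971*m^3 + 36.1153*m^2 + 8.6324*m - 3.3516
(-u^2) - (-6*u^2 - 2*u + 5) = 5*u^2 + 2*u - 5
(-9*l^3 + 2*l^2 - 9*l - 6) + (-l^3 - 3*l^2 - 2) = -10*l^3 - l^2 - 9*l - 8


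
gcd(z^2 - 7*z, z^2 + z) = z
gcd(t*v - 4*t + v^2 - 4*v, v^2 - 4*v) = v - 4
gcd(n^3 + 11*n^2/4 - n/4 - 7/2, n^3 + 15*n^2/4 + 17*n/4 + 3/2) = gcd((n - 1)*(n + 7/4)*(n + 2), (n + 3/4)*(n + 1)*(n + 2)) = n + 2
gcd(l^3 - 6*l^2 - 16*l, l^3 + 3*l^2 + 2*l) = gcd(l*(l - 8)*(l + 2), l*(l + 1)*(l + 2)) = l^2 + 2*l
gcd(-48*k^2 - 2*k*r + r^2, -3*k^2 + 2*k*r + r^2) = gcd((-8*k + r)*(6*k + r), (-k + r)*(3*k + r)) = 1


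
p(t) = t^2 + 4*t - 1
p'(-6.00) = -8.00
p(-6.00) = 11.00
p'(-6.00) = -8.00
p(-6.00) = 11.00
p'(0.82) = 5.64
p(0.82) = 2.95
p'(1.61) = 7.22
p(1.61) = 8.03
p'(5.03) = 14.06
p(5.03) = 44.42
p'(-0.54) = 2.92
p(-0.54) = -2.87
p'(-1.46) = 1.08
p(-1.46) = -4.71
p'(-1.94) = 0.12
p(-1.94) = -5.00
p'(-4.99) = -5.98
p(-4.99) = 3.94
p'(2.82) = 9.64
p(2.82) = 18.23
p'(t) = 2*t + 4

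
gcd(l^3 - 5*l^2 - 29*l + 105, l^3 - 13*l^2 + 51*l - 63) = l^2 - 10*l + 21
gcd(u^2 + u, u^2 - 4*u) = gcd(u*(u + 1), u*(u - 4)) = u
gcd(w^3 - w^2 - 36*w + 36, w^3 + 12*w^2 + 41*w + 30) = w + 6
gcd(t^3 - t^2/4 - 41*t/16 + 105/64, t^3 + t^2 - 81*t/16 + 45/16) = t^2 - 2*t + 15/16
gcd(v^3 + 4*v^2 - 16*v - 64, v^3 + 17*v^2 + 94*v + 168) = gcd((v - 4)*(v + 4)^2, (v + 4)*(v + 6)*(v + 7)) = v + 4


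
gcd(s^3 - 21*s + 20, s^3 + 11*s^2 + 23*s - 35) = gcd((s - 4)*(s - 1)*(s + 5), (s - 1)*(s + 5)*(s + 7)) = s^2 + 4*s - 5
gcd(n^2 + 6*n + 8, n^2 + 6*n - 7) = 1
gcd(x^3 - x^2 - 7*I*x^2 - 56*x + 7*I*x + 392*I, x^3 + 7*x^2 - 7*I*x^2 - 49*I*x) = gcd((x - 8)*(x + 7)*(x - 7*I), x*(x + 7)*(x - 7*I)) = x^2 + x*(7 - 7*I) - 49*I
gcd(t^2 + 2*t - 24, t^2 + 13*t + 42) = t + 6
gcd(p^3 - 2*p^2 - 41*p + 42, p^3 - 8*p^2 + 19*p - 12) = p - 1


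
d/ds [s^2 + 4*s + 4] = 2*s + 4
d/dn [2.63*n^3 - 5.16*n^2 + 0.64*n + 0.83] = 7.89*n^2 - 10.32*n + 0.64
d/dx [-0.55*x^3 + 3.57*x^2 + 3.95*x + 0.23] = -1.65*x^2 + 7.14*x + 3.95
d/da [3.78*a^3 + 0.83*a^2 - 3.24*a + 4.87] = 11.34*a^2 + 1.66*a - 3.24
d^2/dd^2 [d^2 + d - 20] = 2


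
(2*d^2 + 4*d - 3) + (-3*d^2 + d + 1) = -d^2 + 5*d - 2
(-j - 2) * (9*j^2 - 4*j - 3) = -9*j^3 - 14*j^2 + 11*j + 6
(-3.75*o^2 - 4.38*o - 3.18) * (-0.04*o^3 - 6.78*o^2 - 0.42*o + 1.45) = 0.15*o^5 + 25.6002*o^4 + 31.3986*o^3 + 17.9625*o^2 - 5.0154*o - 4.611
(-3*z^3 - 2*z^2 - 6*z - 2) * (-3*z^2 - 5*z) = 9*z^5 + 21*z^4 + 28*z^3 + 36*z^2 + 10*z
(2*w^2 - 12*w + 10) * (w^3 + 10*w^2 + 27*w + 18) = 2*w^5 + 8*w^4 - 56*w^3 - 188*w^2 + 54*w + 180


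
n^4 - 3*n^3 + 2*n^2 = n^2*(n - 2)*(n - 1)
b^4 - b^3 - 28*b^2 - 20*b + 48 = (b - 6)*(b - 1)*(b + 2)*(b + 4)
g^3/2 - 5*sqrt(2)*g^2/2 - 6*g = g*(g/2 + sqrt(2)/2)*(g - 6*sqrt(2))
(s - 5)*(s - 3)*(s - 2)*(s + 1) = s^4 - 9*s^3 + 21*s^2 + s - 30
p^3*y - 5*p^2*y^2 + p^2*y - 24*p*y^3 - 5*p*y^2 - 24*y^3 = (p - 8*y)*(p + 3*y)*(p*y + y)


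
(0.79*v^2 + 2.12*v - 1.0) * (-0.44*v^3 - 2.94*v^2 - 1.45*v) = -0.3476*v^5 - 3.2554*v^4 - 6.9383*v^3 - 0.134*v^2 + 1.45*v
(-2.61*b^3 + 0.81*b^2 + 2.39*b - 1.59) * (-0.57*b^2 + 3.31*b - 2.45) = 1.4877*b^5 - 9.1008*b^4 + 7.7133*b^3 + 6.8327*b^2 - 11.1184*b + 3.8955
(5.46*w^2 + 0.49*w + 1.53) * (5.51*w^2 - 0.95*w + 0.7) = 30.0846*w^4 - 2.4871*w^3 + 11.7868*w^2 - 1.1105*w + 1.071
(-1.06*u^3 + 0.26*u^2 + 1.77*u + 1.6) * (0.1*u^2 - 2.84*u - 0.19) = -0.106*u^5 + 3.0364*u^4 - 0.36*u^3 - 4.9162*u^2 - 4.8803*u - 0.304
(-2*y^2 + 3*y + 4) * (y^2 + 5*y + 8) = -2*y^4 - 7*y^3 + 3*y^2 + 44*y + 32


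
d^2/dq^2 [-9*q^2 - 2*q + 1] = -18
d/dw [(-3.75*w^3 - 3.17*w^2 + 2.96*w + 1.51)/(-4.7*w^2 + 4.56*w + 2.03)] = (17.625*w^4 - 34.2*w^3 - 23.3807*w^2 + 1.3238*w - 0.8768)/(22.09*w^4 - 42.864*w^3 + 1.7116*w^2 + 18.5136*w + 4.1209)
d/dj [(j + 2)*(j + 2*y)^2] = (j + 2*y)*(3*j + 2*y + 4)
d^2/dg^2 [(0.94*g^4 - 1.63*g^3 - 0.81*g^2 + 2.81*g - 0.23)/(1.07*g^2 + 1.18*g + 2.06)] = (2.152412*g^6 + 7.121064*g^5 + 20.284824*g^4 + 47.68545*g^3 + 33.227034*g^2 - 80.407608*g - 20.1623)/(1.225043*g^6 + 4.052946*g^5 + 11.545086*g^4 + 17.248768*g^3 + 22.226988*g^2 + 15.022344*g + 8.741816)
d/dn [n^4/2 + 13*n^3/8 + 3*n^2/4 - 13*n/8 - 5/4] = 2*n^3 + 39*n^2/8 + 3*n/2 - 13/8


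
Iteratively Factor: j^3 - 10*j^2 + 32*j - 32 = (j - 2)*(j^2 - 8*j + 16) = (j - 4)*(j - 2)*(j - 4)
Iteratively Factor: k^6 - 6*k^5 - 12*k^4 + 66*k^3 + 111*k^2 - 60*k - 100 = (k + 1)*(k^5 - 7*k^4 - 5*k^3 + 71*k^2 + 40*k - 100) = (k - 1)*(k + 1)*(k^4 - 6*k^3 - 11*k^2 + 60*k + 100) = (k - 5)*(k - 1)*(k + 1)*(k^3 - k^2 - 16*k - 20) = (k - 5)*(k - 1)*(k + 1)*(k + 2)*(k^2 - 3*k - 10) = (k - 5)*(k - 1)*(k + 1)*(k + 2)^2*(k - 5)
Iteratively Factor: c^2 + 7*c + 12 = (c + 3)*(c + 4)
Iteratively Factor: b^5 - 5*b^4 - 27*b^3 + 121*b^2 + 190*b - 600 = (b + 4)*(b^4 - 9*b^3 + 9*b^2 + 85*b - 150) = (b + 3)*(b + 4)*(b^3 - 12*b^2 + 45*b - 50) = (b - 2)*(b + 3)*(b + 4)*(b^2 - 10*b + 25) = (b - 5)*(b - 2)*(b + 3)*(b + 4)*(b - 5)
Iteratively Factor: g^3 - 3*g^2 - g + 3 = (g - 3)*(g^2 - 1) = (g - 3)*(g + 1)*(g - 1)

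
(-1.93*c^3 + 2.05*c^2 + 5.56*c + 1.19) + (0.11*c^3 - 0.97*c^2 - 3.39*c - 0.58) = -1.82*c^3 + 1.08*c^2 + 2.17*c + 0.61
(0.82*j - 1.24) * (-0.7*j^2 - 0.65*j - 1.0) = -0.574*j^3 + 0.335*j^2 - 0.0139999999999999*j + 1.24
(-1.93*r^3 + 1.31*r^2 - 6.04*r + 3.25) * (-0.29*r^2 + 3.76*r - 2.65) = 0.5597*r^5 - 7.6367*r^4 + 11.7917*r^3 - 27.1244*r^2 + 28.226*r - 8.6125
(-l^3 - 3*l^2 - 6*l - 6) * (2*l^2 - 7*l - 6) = -2*l^5 + l^4 + 15*l^3 + 48*l^2 + 78*l + 36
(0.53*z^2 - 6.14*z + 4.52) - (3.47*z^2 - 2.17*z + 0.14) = -2.94*z^2 - 3.97*z + 4.38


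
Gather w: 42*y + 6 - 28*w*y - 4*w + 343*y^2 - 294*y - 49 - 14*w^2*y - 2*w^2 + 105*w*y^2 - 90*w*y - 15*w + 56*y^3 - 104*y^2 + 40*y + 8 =w^2*(-14*y - 2) + w*(105*y^2 - 118*y - 19) + 56*y^3 + 239*y^2 - 212*y - 35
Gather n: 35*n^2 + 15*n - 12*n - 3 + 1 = 35*n^2 + 3*n - 2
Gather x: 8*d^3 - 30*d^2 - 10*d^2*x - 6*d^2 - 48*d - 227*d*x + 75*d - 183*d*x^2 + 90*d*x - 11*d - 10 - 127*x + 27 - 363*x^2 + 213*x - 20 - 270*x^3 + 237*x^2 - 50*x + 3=8*d^3 - 36*d^2 + 16*d - 270*x^3 + x^2*(-183*d - 126) + x*(-10*d^2 - 137*d + 36)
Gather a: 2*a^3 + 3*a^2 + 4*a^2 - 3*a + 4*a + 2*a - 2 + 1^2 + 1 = 2*a^3 + 7*a^2 + 3*a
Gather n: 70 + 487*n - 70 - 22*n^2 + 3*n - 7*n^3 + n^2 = -7*n^3 - 21*n^2 + 490*n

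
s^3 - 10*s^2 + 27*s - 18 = (s - 6)*(s - 3)*(s - 1)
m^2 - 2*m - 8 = (m - 4)*(m + 2)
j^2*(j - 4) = j^3 - 4*j^2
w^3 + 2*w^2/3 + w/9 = w*(w + 1/3)^2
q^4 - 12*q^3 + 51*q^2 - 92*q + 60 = (q - 5)*(q - 3)*(q - 2)^2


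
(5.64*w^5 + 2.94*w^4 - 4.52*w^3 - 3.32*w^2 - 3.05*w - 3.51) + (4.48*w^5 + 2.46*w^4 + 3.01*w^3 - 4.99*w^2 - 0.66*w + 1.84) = 10.12*w^5 + 5.4*w^4 - 1.51*w^3 - 8.31*w^2 - 3.71*w - 1.67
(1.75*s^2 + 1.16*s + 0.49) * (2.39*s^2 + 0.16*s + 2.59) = 4.1825*s^4 + 3.0524*s^3 + 5.8892*s^2 + 3.0828*s + 1.2691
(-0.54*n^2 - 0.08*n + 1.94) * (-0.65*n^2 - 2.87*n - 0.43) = 0.351*n^4 + 1.6018*n^3 - 0.7992*n^2 - 5.5334*n - 0.8342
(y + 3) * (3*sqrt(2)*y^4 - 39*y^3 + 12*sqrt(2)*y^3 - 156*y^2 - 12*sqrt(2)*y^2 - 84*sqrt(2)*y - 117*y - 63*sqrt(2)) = 3*sqrt(2)*y^5 - 39*y^4 + 21*sqrt(2)*y^4 - 273*y^3 + 24*sqrt(2)*y^3 - 585*y^2 - 120*sqrt(2)*y^2 - 315*sqrt(2)*y - 351*y - 189*sqrt(2)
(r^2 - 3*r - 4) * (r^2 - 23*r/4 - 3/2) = r^4 - 35*r^3/4 + 47*r^2/4 + 55*r/2 + 6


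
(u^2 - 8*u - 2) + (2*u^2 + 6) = 3*u^2 - 8*u + 4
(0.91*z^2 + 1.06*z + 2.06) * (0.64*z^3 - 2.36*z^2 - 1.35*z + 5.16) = 0.5824*z^5 - 1.4692*z^4 - 2.4117*z^3 - 1.597*z^2 + 2.6886*z + 10.6296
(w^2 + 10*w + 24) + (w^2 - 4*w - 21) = 2*w^2 + 6*w + 3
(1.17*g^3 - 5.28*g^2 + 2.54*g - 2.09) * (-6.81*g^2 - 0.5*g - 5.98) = -7.9677*g^5 + 35.3718*g^4 - 21.654*g^3 + 44.5373*g^2 - 14.1442*g + 12.4982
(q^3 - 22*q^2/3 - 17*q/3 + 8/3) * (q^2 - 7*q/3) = q^5 - 29*q^4/3 + 103*q^3/9 + 143*q^2/9 - 56*q/9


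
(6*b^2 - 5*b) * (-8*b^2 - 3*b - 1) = -48*b^4 + 22*b^3 + 9*b^2 + 5*b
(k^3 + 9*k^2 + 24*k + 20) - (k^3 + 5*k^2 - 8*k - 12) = 4*k^2 + 32*k + 32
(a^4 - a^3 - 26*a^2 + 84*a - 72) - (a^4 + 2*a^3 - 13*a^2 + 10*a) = -3*a^3 - 13*a^2 + 74*a - 72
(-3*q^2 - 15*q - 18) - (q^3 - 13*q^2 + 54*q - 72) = -q^3 + 10*q^2 - 69*q + 54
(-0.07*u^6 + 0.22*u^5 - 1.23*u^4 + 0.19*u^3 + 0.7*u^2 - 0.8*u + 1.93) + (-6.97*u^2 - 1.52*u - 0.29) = -0.07*u^6 + 0.22*u^5 - 1.23*u^4 + 0.19*u^3 - 6.27*u^2 - 2.32*u + 1.64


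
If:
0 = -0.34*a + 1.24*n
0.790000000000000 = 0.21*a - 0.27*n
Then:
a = 5.81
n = 1.59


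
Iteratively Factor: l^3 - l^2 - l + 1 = (l + 1)*(l^2 - 2*l + 1) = (l - 1)*(l + 1)*(l - 1)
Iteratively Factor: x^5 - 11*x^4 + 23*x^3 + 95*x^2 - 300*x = (x - 5)*(x^4 - 6*x^3 - 7*x^2 + 60*x) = (x - 5)*(x - 4)*(x^3 - 2*x^2 - 15*x) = (x - 5)^2*(x - 4)*(x^2 + 3*x) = x*(x - 5)^2*(x - 4)*(x + 3)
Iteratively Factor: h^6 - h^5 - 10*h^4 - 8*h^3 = (h)*(h^5 - h^4 - 10*h^3 - 8*h^2) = h^2*(h^4 - h^3 - 10*h^2 - 8*h) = h^3*(h^3 - h^2 - 10*h - 8) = h^3*(h + 1)*(h^2 - 2*h - 8) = h^3*(h - 4)*(h + 1)*(h + 2)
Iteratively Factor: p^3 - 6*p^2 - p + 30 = (p + 2)*(p^2 - 8*p + 15) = (p - 3)*(p + 2)*(p - 5)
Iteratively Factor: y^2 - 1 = (y + 1)*(y - 1)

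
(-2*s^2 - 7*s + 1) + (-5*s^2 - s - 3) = -7*s^2 - 8*s - 2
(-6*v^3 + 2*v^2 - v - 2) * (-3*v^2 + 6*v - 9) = 18*v^5 - 42*v^4 + 69*v^3 - 18*v^2 - 3*v + 18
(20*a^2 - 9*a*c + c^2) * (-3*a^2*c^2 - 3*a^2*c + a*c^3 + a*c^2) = -60*a^4*c^2 - 60*a^4*c + 47*a^3*c^3 + 47*a^3*c^2 - 12*a^2*c^4 - 12*a^2*c^3 + a*c^5 + a*c^4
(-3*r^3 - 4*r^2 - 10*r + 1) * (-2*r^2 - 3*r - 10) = 6*r^5 + 17*r^4 + 62*r^3 + 68*r^2 + 97*r - 10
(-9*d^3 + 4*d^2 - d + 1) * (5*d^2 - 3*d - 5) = -45*d^5 + 47*d^4 + 28*d^3 - 12*d^2 + 2*d - 5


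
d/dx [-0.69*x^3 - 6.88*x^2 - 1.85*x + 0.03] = -2.07*x^2 - 13.76*x - 1.85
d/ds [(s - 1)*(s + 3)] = 2*s + 2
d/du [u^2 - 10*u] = 2*u - 10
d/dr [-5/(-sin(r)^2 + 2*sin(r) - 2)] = 10*(1 - sin(r))*cos(r)/(sin(r)^2 - 2*sin(r) + 2)^2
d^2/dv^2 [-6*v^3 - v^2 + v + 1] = -36*v - 2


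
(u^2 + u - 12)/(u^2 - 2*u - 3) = (u + 4)/(u + 1)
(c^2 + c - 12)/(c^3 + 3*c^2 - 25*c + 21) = (c + 4)/(c^2 + 6*c - 7)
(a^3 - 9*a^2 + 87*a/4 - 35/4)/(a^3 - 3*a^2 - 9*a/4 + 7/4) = (a - 5)/(a + 1)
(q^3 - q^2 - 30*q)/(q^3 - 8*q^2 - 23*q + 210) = q/(q - 7)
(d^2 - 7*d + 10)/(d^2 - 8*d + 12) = (d - 5)/(d - 6)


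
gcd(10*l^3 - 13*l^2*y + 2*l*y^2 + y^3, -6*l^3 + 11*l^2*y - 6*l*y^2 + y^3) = 2*l^2 - 3*l*y + y^2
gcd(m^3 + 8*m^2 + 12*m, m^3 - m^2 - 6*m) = m^2 + 2*m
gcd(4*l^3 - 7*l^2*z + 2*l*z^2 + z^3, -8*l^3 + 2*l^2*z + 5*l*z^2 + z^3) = -4*l^2 + 3*l*z + z^2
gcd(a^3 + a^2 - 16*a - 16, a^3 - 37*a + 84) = a - 4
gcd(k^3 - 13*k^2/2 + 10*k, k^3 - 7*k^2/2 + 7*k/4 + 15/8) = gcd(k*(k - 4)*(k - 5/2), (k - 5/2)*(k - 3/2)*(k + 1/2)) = k - 5/2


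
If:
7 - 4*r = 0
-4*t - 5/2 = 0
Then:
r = 7/4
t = -5/8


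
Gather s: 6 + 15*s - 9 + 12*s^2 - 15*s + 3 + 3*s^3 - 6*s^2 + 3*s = 3*s^3 + 6*s^2 + 3*s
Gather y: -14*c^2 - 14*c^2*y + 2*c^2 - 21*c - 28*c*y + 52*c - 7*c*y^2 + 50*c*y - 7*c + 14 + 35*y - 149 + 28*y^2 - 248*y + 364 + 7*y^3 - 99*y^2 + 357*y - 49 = -12*c^2 + 24*c + 7*y^3 + y^2*(-7*c - 71) + y*(-14*c^2 + 22*c + 144) + 180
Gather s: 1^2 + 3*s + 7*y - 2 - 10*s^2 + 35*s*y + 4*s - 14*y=-10*s^2 + s*(35*y + 7) - 7*y - 1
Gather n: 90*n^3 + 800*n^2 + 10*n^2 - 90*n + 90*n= 90*n^3 + 810*n^2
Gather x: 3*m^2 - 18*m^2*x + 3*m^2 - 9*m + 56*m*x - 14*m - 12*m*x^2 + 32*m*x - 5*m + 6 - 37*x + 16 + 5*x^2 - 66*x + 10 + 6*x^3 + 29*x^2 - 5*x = 6*m^2 - 28*m + 6*x^3 + x^2*(34 - 12*m) + x*(-18*m^2 + 88*m - 108) + 32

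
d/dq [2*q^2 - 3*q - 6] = 4*q - 3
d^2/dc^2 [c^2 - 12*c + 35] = 2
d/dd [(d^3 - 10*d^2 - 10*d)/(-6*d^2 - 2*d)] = (-3*d^2 - 2*d - 20)/(2*(9*d^2 + 6*d + 1))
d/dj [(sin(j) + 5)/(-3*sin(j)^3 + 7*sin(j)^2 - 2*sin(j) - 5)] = (6*sin(j)^3 + 38*sin(j)^2 - 70*sin(j) + 5)*cos(j)/(3*sin(j)^3 - 7*sin(j)^2 + 2*sin(j) + 5)^2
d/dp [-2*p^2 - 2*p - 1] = -4*p - 2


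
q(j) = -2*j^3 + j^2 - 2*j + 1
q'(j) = -6*j^2 + 2*j - 2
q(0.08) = 0.85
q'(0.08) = -1.88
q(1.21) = -3.50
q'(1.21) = -8.36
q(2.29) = -22.35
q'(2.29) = -28.88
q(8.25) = -1070.47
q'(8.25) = -393.88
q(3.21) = -61.27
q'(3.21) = -57.40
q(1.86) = -12.13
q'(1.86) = -19.04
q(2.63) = -33.73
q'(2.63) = -38.24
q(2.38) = -25.06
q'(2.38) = -31.23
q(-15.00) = 7006.00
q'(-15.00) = -1382.00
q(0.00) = 1.00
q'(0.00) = -2.00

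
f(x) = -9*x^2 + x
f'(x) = 1 - 18*x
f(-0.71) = -5.25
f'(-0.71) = 13.78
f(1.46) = -17.72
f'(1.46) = -25.28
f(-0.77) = -6.11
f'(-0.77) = 14.86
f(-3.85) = -137.25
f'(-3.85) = 70.30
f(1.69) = -24.01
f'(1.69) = -29.42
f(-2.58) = -62.49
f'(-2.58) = 47.44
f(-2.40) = -54.24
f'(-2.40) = 44.20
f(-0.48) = -2.55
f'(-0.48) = 9.64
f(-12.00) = -1308.00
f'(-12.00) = 217.00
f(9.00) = -720.00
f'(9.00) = -161.00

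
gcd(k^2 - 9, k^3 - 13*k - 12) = k + 3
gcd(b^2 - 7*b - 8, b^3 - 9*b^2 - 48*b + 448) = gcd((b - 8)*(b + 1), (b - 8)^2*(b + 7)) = b - 8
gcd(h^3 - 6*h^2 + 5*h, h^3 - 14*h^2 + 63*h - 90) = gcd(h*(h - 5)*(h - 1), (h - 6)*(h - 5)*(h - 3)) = h - 5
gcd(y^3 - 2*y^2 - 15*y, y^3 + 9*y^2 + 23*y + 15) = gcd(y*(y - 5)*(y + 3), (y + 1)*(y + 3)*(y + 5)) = y + 3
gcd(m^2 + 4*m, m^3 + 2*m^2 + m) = m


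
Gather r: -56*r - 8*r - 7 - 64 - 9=-64*r - 80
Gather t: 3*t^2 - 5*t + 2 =3*t^2 - 5*t + 2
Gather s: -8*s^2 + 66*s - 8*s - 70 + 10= -8*s^2 + 58*s - 60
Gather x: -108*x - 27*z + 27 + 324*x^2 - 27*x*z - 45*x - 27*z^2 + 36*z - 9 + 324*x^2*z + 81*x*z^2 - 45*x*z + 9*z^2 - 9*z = x^2*(324*z + 324) + x*(81*z^2 - 72*z - 153) - 18*z^2 + 18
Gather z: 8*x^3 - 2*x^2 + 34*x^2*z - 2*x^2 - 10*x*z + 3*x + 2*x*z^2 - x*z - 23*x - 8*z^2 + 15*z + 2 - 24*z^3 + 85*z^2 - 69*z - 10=8*x^3 - 4*x^2 - 20*x - 24*z^3 + z^2*(2*x + 77) + z*(34*x^2 - 11*x - 54) - 8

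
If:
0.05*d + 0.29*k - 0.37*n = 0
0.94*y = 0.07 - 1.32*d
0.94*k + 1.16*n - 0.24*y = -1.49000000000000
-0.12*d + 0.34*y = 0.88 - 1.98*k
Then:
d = -2.16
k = -0.22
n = -0.46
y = 3.11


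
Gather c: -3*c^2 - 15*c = -3*c^2 - 15*c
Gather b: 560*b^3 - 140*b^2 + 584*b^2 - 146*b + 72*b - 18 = 560*b^3 + 444*b^2 - 74*b - 18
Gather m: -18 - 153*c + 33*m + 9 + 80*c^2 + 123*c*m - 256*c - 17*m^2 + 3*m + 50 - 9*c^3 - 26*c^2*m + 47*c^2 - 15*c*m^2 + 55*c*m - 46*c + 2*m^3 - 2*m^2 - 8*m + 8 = -9*c^3 + 127*c^2 - 455*c + 2*m^3 + m^2*(-15*c - 19) + m*(-26*c^2 + 178*c + 28) + 49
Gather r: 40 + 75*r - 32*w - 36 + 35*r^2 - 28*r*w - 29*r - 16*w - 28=35*r^2 + r*(46 - 28*w) - 48*w - 24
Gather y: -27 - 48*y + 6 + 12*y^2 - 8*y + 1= 12*y^2 - 56*y - 20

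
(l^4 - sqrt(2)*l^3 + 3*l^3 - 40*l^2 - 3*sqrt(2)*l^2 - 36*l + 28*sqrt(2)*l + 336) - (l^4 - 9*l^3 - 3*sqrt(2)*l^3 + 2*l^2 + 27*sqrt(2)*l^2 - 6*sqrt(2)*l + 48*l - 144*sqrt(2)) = 2*sqrt(2)*l^3 + 12*l^3 - 30*sqrt(2)*l^2 - 42*l^2 - 84*l + 34*sqrt(2)*l + 144*sqrt(2) + 336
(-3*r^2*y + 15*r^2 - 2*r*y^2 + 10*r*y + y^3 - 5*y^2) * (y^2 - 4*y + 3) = -3*r^2*y^3 + 27*r^2*y^2 - 69*r^2*y + 45*r^2 - 2*r*y^4 + 18*r*y^3 - 46*r*y^2 + 30*r*y + y^5 - 9*y^4 + 23*y^3 - 15*y^2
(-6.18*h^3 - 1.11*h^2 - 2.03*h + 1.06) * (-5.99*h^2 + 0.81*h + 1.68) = 37.0182*h^5 + 1.6431*h^4 + 0.8782*h^3 - 9.8585*h^2 - 2.5518*h + 1.7808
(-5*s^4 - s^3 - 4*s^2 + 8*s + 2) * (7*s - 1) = -35*s^5 - 2*s^4 - 27*s^3 + 60*s^2 + 6*s - 2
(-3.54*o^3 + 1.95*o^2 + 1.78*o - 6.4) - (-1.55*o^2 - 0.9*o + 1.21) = -3.54*o^3 + 3.5*o^2 + 2.68*o - 7.61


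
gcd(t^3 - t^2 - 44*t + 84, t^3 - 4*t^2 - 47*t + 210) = t^2 + t - 42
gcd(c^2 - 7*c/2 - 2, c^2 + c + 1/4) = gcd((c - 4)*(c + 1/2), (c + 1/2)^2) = c + 1/2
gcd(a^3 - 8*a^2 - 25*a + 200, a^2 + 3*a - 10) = a + 5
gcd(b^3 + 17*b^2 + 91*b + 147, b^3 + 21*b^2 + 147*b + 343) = b^2 + 14*b + 49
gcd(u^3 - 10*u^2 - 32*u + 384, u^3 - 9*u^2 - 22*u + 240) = u - 8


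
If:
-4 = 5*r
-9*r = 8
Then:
No Solution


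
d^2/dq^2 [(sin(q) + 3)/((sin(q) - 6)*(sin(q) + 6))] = (-sin(q)^5 - 12*sin(q)^4 - 214*sin(q)^3 - 414*sin(q)^2 - 1080*sin(q) + 216)/((sin(q) - 6)^3*(sin(q) + 6)^3)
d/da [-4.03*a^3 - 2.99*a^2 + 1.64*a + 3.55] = -12.09*a^2 - 5.98*a + 1.64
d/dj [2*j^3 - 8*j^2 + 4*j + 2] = 6*j^2 - 16*j + 4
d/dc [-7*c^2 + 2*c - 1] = 2 - 14*c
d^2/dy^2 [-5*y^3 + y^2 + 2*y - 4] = 2 - 30*y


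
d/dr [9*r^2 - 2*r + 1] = 18*r - 2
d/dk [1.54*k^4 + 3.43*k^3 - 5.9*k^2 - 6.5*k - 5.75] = 6.16*k^3 + 10.29*k^2 - 11.8*k - 6.5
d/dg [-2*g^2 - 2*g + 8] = -4*g - 2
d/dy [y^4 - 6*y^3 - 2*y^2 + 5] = 2*y*(2*y^2 - 9*y - 2)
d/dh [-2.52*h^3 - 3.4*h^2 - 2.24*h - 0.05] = -7.56*h^2 - 6.8*h - 2.24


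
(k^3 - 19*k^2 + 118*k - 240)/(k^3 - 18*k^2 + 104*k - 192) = (k - 5)/(k - 4)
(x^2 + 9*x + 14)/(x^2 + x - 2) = (x + 7)/(x - 1)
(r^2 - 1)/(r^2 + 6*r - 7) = (r + 1)/(r + 7)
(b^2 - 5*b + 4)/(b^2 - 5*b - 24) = (-b^2 + 5*b - 4)/(-b^2 + 5*b + 24)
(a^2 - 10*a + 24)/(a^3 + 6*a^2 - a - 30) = (a^2 - 10*a + 24)/(a^3 + 6*a^2 - a - 30)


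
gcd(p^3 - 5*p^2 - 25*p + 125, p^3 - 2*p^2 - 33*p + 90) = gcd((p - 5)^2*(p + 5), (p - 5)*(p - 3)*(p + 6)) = p - 5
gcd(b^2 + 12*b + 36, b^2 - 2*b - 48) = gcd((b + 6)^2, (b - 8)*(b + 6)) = b + 6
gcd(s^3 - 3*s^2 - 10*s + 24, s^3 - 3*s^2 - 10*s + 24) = s^3 - 3*s^2 - 10*s + 24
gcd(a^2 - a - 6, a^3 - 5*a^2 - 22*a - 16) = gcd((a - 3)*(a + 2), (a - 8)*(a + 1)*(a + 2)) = a + 2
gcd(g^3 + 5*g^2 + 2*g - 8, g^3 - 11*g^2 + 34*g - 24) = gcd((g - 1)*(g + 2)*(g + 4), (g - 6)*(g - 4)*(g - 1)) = g - 1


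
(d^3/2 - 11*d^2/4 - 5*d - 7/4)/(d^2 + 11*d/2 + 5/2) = (d^2 - 6*d - 7)/(2*(d + 5))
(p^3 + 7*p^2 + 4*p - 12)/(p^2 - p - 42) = (p^2 + p - 2)/(p - 7)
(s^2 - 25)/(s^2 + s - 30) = (s + 5)/(s + 6)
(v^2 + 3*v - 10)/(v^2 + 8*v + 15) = (v - 2)/(v + 3)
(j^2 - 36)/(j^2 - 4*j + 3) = (j^2 - 36)/(j^2 - 4*j + 3)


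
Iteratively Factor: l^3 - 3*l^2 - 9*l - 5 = (l - 5)*(l^2 + 2*l + 1) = (l - 5)*(l + 1)*(l + 1)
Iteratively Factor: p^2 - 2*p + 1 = (p - 1)*(p - 1)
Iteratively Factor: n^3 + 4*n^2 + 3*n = (n)*(n^2 + 4*n + 3) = n*(n + 1)*(n + 3)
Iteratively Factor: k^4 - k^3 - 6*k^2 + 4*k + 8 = (k - 2)*(k^3 + k^2 - 4*k - 4) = (k - 2)*(k + 1)*(k^2 - 4) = (k - 2)^2*(k + 1)*(k + 2)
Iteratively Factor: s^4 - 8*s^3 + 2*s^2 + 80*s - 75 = (s - 1)*(s^3 - 7*s^2 - 5*s + 75) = (s - 1)*(s + 3)*(s^2 - 10*s + 25) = (s - 5)*(s - 1)*(s + 3)*(s - 5)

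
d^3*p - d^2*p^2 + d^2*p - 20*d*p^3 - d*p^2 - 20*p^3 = (d - 5*p)*(d + 4*p)*(d*p + p)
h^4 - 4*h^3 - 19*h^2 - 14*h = h*(h - 7)*(h + 1)*(h + 2)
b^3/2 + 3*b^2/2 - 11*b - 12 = (b/2 + 1/2)*(b - 4)*(b + 6)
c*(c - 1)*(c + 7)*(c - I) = c^4 + 6*c^3 - I*c^3 - 7*c^2 - 6*I*c^2 + 7*I*c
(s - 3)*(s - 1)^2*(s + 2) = s^4 - 3*s^3 - 3*s^2 + 11*s - 6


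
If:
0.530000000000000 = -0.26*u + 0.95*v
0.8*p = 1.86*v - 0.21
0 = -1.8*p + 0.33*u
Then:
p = -0.42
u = -2.28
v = -0.07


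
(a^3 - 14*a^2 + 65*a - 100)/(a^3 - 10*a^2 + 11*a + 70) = (a^2 - 9*a + 20)/(a^2 - 5*a - 14)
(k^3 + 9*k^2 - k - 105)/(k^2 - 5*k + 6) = (k^2 + 12*k + 35)/(k - 2)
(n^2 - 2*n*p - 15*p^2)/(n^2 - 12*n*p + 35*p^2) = (-n - 3*p)/(-n + 7*p)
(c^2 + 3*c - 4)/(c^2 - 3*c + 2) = (c + 4)/(c - 2)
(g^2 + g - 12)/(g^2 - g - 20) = (g - 3)/(g - 5)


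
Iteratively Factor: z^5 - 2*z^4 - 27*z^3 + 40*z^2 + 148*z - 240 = (z + 3)*(z^4 - 5*z^3 - 12*z^2 + 76*z - 80) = (z + 3)*(z + 4)*(z^3 - 9*z^2 + 24*z - 20) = (z - 2)*(z + 3)*(z + 4)*(z^2 - 7*z + 10) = (z - 2)^2*(z + 3)*(z + 4)*(z - 5)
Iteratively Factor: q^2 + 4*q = (q + 4)*(q)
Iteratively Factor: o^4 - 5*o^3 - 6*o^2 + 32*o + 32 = (o - 4)*(o^3 - o^2 - 10*o - 8) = (o - 4)^2*(o^2 + 3*o + 2) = (o - 4)^2*(o + 1)*(o + 2)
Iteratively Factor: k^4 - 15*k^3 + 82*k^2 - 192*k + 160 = (k - 4)*(k^3 - 11*k^2 + 38*k - 40) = (k - 5)*(k - 4)*(k^2 - 6*k + 8) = (k - 5)*(k - 4)*(k - 2)*(k - 4)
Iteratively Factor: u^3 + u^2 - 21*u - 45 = (u - 5)*(u^2 + 6*u + 9) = (u - 5)*(u + 3)*(u + 3)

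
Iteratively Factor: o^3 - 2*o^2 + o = (o)*(o^2 - 2*o + 1) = o*(o - 1)*(o - 1)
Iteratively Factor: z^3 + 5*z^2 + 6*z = (z + 3)*(z^2 + 2*z) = z*(z + 3)*(z + 2)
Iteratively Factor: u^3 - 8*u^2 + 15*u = (u - 3)*(u^2 - 5*u) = (u - 5)*(u - 3)*(u)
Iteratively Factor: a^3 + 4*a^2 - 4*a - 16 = (a - 2)*(a^2 + 6*a + 8) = (a - 2)*(a + 4)*(a + 2)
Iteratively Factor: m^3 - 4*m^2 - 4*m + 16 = (m - 2)*(m^2 - 2*m - 8) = (m - 4)*(m - 2)*(m + 2)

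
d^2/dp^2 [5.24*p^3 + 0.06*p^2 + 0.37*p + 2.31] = 31.44*p + 0.12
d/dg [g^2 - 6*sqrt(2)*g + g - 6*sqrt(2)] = 2*g - 6*sqrt(2) + 1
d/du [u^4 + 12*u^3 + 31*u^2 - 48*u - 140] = 4*u^3 + 36*u^2 + 62*u - 48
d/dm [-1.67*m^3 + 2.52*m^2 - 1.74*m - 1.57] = -5.01*m^2 + 5.04*m - 1.74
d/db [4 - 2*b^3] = -6*b^2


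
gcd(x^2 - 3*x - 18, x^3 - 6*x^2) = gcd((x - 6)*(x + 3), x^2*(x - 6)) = x - 6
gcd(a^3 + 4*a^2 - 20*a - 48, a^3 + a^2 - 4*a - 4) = a + 2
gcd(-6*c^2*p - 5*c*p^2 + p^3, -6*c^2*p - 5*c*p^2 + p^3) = -6*c^2*p - 5*c*p^2 + p^3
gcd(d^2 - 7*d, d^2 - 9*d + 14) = d - 7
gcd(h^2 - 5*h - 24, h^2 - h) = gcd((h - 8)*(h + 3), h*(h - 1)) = 1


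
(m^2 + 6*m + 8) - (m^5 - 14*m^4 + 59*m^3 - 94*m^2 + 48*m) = -m^5 + 14*m^4 - 59*m^3 + 95*m^2 - 42*m + 8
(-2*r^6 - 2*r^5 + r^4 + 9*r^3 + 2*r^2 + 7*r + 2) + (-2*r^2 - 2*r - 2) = -2*r^6 - 2*r^5 + r^4 + 9*r^3 + 5*r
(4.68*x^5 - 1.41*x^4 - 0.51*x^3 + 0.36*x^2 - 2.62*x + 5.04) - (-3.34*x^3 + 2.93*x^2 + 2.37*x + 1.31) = 4.68*x^5 - 1.41*x^4 + 2.83*x^3 - 2.57*x^2 - 4.99*x + 3.73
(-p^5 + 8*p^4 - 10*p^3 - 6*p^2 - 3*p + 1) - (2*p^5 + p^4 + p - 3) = -3*p^5 + 7*p^4 - 10*p^3 - 6*p^2 - 4*p + 4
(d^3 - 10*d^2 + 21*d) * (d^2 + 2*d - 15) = d^5 - 8*d^4 - 14*d^3 + 192*d^2 - 315*d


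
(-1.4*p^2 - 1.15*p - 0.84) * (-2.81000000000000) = 3.934*p^2 + 3.2315*p + 2.3604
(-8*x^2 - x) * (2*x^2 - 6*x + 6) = -16*x^4 + 46*x^3 - 42*x^2 - 6*x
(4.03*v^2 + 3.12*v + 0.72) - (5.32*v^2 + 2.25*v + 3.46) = -1.29*v^2 + 0.87*v - 2.74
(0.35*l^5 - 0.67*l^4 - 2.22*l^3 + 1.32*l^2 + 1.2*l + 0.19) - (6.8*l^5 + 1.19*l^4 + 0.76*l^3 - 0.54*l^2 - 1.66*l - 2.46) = -6.45*l^5 - 1.86*l^4 - 2.98*l^3 + 1.86*l^2 + 2.86*l + 2.65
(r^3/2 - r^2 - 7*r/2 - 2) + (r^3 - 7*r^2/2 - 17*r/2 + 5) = 3*r^3/2 - 9*r^2/2 - 12*r + 3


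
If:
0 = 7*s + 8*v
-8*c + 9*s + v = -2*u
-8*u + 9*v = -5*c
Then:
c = -197*v/189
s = -8*v/7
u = 179*v/378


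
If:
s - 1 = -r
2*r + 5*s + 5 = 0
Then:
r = 10/3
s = -7/3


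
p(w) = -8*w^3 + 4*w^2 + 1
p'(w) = -24*w^2 + 8*w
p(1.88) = -38.02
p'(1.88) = -69.79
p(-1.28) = 24.33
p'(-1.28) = -49.56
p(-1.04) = 14.33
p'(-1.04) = -34.28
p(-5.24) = 1261.85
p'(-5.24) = -700.90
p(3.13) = -205.13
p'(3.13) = -210.09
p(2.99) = -177.09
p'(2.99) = -190.64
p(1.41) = -13.47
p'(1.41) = -36.43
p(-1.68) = 50.22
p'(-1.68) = -81.18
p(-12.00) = 14401.00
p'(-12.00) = -3552.00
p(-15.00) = 27901.00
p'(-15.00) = -5520.00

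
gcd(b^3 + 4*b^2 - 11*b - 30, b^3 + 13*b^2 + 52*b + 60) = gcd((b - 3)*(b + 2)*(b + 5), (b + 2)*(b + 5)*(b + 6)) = b^2 + 7*b + 10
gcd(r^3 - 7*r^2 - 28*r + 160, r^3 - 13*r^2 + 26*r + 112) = r - 8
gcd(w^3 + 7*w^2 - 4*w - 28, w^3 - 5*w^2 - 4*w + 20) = w^2 - 4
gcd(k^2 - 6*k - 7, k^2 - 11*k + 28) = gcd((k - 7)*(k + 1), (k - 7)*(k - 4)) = k - 7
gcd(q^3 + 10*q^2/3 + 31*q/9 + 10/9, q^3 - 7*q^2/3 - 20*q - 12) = q + 2/3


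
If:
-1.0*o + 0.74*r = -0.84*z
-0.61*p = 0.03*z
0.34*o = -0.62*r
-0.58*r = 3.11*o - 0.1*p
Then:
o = 0.00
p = 0.00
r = 0.00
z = 0.00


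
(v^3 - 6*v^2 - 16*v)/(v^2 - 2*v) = (v^2 - 6*v - 16)/(v - 2)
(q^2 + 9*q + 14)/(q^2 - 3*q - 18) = (q^2 + 9*q + 14)/(q^2 - 3*q - 18)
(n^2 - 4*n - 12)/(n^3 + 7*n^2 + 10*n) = (n - 6)/(n*(n + 5))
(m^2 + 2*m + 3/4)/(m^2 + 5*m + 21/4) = (2*m + 1)/(2*m + 7)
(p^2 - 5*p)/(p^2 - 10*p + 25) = p/(p - 5)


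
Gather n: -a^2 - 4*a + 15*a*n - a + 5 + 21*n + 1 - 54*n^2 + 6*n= -a^2 - 5*a - 54*n^2 + n*(15*a + 27) + 6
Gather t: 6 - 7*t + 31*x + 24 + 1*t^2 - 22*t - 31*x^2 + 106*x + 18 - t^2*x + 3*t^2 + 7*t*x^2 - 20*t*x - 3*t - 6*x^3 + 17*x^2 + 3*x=t^2*(4 - x) + t*(7*x^2 - 20*x - 32) - 6*x^3 - 14*x^2 + 140*x + 48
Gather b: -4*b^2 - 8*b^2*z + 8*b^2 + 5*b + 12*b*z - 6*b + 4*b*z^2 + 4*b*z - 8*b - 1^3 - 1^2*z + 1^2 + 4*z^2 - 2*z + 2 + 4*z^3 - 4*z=b^2*(4 - 8*z) + b*(4*z^2 + 16*z - 9) + 4*z^3 + 4*z^2 - 7*z + 2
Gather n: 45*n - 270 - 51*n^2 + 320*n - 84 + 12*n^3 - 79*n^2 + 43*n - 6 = 12*n^3 - 130*n^2 + 408*n - 360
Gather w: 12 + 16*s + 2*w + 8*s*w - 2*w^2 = 16*s - 2*w^2 + w*(8*s + 2) + 12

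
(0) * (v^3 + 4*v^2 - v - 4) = 0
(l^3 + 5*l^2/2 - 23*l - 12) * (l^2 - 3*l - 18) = l^5 - l^4/2 - 97*l^3/2 + 12*l^2 + 450*l + 216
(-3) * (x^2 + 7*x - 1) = -3*x^2 - 21*x + 3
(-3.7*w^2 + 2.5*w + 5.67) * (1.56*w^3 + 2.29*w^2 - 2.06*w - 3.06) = -5.772*w^5 - 4.573*w^4 + 22.1922*w^3 + 19.1563*w^2 - 19.3302*w - 17.3502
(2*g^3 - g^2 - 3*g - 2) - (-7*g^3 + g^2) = 9*g^3 - 2*g^2 - 3*g - 2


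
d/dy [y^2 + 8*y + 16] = 2*y + 8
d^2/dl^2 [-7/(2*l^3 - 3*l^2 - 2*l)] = 14*(3*l*(2*l - 1)*(-2*l^2 + 3*l + 2) + 4*(-3*l^2 + 3*l + 1)^2)/(l^3*(-2*l^2 + 3*l + 2)^3)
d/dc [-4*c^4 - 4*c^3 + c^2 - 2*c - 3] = -16*c^3 - 12*c^2 + 2*c - 2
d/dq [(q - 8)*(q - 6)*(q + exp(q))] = (q - 8)*(q - 6)*(exp(q) + 1) + (q - 8)*(q + exp(q)) + (q - 6)*(q + exp(q))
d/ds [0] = 0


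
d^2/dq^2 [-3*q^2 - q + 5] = -6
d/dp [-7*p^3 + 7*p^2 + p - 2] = -21*p^2 + 14*p + 1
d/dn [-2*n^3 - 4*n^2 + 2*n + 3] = -6*n^2 - 8*n + 2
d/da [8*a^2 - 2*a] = 16*a - 2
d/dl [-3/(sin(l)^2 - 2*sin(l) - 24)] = 6*(sin(l) - 1)*cos(l)/((sin(l) - 6)^2*(sin(l) + 4)^2)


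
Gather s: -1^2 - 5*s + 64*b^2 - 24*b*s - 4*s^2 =64*b^2 - 4*s^2 + s*(-24*b - 5) - 1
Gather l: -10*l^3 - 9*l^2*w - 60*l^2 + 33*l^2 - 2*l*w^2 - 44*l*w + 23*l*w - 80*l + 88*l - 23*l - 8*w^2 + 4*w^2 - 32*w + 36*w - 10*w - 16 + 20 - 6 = -10*l^3 + l^2*(-9*w - 27) + l*(-2*w^2 - 21*w - 15) - 4*w^2 - 6*w - 2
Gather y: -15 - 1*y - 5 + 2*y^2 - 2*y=2*y^2 - 3*y - 20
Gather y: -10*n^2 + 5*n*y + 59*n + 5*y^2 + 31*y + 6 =-10*n^2 + 59*n + 5*y^2 + y*(5*n + 31) + 6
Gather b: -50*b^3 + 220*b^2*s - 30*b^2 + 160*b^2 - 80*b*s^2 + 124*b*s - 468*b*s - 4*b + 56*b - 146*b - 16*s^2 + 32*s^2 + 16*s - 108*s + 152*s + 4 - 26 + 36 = -50*b^3 + b^2*(220*s + 130) + b*(-80*s^2 - 344*s - 94) + 16*s^2 + 60*s + 14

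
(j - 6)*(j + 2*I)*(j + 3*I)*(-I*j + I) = -I*j^4 + 5*j^3 + 7*I*j^3 - 35*j^2 + 30*j - 42*I*j + 36*I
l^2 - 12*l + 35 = (l - 7)*(l - 5)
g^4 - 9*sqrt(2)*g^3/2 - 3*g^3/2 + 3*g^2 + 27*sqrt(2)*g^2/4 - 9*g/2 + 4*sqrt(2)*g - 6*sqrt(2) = (g - 3/2)*(g - 4*sqrt(2))*(g - sqrt(2))*(g + sqrt(2)/2)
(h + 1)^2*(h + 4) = h^3 + 6*h^2 + 9*h + 4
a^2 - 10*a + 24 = (a - 6)*(a - 4)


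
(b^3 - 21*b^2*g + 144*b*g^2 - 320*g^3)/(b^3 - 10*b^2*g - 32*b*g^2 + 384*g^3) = (b - 5*g)/(b + 6*g)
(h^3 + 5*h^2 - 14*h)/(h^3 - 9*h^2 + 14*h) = (h + 7)/(h - 7)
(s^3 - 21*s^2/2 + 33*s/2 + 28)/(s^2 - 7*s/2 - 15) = (-2*s^3 + 21*s^2 - 33*s - 56)/(-2*s^2 + 7*s + 30)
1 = 1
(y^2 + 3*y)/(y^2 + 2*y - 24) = y*(y + 3)/(y^2 + 2*y - 24)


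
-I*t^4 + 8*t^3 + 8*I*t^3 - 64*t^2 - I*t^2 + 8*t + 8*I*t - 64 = (t - 8)*(t - I)*(t + 8*I)*(-I*t + 1)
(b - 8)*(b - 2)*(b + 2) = b^3 - 8*b^2 - 4*b + 32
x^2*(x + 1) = x^3 + x^2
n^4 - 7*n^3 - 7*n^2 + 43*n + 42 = (n - 7)*(n - 3)*(n + 1)*(n + 2)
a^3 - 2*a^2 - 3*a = a*(a - 3)*(a + 1)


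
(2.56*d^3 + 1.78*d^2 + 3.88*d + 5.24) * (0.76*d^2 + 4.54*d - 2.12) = 1.9456*d^5 + 12.9752*d^4 + 5.6028*d^3 + 17.824*d^2 + 15.564*d - 11.1088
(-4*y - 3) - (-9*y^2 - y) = 9*y^2 - 3*y - 3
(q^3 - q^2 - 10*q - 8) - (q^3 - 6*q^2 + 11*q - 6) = 5*q^2 - 21*q - 2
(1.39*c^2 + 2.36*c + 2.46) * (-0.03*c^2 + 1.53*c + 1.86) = -0.0417*c^4 + 2.0559*c^3 + 6.1224*c^2 + 8.1534*c + 4.5756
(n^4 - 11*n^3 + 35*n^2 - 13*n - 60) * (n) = n^5 - 11*n^4 + 35*n^3 - 13*n^2 - 60*n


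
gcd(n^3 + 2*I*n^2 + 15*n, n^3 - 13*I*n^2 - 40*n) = n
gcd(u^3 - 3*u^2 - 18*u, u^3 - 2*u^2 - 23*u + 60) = 1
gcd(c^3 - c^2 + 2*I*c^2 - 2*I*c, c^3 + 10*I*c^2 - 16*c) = c^2 + 2*I*c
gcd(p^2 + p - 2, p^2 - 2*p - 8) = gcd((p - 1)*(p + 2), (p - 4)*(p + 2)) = p + 2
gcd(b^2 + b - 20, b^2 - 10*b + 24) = b - 4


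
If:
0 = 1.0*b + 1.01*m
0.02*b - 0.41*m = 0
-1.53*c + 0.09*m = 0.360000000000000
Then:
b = 0.00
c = -0.24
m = 0.00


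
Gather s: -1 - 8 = -9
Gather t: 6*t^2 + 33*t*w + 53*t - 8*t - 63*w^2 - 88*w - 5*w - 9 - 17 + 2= 6*t^2 + t*(33*w + 45) - 63*w^2 - 93*w - 24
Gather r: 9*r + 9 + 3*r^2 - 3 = 3*r^2 + 9*r + 6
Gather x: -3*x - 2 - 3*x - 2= -6*x - 4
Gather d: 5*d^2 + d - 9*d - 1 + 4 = 5*d^2 - 8*d + 3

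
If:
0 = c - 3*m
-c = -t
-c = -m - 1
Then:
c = 3/2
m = 1/2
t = 3/2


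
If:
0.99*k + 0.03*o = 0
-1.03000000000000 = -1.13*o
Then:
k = -0.03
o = 0.91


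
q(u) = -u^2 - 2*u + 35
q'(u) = -2*u - 2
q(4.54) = 5.31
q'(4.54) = -11.08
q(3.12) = 19.03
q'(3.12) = -8.24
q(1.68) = 28.82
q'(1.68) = -5.36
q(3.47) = 16.02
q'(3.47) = -8.94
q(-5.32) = 17.34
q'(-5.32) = 8.64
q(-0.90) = 35.99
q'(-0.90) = -0.20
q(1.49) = 29.80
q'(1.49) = -4.98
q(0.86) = 32.54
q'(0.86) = -3.72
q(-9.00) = -28.00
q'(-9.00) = 16.00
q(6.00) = -13.00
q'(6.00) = -14.00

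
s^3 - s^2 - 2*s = s*(s - 2)*(s + 1)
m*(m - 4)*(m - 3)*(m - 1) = m^4 - 8*m^3 + 19*m^2 - 12*m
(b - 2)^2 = b^2 - 4*b + 4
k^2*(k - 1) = k^3 - k^2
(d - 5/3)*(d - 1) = d^2 - 8*d/3 + 5/3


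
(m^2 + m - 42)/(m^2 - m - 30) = (m + 7)/(m + 5)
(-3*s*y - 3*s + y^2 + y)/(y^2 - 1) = (-3*s + y)/(y - 1)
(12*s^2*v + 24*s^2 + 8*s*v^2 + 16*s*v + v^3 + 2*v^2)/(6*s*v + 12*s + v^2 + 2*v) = 2*s + v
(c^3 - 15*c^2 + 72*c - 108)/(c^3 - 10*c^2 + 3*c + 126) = (c^2 - 9*c + 18)/(c^2 - 4*c - 21)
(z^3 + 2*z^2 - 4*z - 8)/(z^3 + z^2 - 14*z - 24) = (z^2 - 4)/(z^2 - z - 12)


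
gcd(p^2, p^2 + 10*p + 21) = 1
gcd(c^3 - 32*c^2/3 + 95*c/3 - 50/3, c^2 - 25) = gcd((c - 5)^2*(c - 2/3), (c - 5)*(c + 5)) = c - 5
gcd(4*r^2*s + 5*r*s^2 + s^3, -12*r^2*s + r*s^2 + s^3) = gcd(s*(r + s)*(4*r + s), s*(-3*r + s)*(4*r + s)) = 4*r*s + s^2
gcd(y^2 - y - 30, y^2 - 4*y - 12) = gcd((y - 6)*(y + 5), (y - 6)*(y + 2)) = y - 6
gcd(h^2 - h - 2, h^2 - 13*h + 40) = 1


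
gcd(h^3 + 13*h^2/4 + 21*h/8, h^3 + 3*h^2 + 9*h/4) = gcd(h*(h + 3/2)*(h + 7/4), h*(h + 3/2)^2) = h^2 + 3*h/2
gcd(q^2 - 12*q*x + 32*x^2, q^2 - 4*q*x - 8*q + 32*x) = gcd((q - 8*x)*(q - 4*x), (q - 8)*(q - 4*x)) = -q + 4*x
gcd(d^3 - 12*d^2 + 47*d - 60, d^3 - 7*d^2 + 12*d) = d^2 - 7*d + 12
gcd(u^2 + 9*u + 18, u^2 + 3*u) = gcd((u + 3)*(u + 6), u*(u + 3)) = u + 3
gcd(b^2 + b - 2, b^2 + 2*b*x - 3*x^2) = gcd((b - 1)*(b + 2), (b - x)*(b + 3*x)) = 1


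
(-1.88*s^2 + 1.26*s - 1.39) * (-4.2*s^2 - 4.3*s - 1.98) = 7.896*s^4 + 2.792*s^3 + 4.1424*s^2 + 3.4822*s + 2.7522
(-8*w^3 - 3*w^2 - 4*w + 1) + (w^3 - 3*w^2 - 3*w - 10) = -7*w^3 - 6*w^2 - 7*w - 9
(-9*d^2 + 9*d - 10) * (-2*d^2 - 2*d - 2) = 18*d^4 + 20*d^2 + 2*d + 20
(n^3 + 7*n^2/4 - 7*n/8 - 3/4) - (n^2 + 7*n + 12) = n^3 + 3*n^2/4 - 63*n/8 - 51/4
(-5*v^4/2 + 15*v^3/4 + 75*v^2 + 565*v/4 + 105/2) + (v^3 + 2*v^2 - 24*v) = -5*v^4/2 + 19*v^3/4 + 77*v^2 + 469*v/4 + 105/2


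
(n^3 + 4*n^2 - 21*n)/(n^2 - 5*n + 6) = n*(n + 7)/(n - 2)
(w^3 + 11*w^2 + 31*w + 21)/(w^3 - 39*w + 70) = (w^2 + 4*w + 3)/(w^2 - 7*w + 10)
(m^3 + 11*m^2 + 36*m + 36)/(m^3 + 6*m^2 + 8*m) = (m^2 + 9*m + 18)/(m*(m + 4))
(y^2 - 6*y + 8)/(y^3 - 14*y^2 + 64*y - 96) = (y - 2)/(y^2 - 10*y + 24)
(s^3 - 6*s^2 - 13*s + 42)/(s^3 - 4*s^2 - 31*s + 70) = (s + 3)/(s + 5)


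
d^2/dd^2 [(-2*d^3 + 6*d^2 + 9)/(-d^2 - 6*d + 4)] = 2*(116*d^3 - 243*d^2 - 66*d - 456)/(d^6 + 18*d^5 + 96*d^4 + 72*d^3 - 384*d^2 + 288*d - 64)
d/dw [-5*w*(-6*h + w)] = 30*h - 10*w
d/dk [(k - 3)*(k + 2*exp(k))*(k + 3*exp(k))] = 5*k^2*exp(k) + 3*k^2 + 12*k*exp(2*k) - 5*k*exp(k) - 6*k - 30*exp(2*k) - 15*exp(k)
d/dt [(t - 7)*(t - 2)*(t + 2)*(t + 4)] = 4*t^3 - 9*t^2 - 64*t + 12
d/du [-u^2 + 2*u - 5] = 2 - 2*u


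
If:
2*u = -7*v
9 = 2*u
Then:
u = 9/2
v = -9/7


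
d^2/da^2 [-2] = 0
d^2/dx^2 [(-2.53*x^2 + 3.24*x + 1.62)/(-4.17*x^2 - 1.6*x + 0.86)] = (-146.440392*x^3 - 114.581592*x^2 - 134.567568*x - 25.087792)/(72.511713*x^6 + 83.46672*x^5 - 12.837762*x^4 - 30.33152*x^3 + 2.647596*x^2 + 3.55008*x - 0.636056)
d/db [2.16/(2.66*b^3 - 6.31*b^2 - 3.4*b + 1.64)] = (-17.2368*b^2 + 27.2592*b + 7.344)/(2.66*b^3 - 6.31*b^2 - 3.4*b + 1.64)^2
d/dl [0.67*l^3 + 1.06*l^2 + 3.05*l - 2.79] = 2.01*l^2 + 2.12*l + 3.05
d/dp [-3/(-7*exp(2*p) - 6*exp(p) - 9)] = (-42*exp(p) - 18)*exp(p)/(7*exp(2*p) + 6*exp(p) + 9)^2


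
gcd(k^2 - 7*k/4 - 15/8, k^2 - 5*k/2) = k - 5/2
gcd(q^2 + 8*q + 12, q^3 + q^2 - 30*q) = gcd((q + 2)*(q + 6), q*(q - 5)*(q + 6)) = q + 6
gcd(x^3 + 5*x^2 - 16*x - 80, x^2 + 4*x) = x + 4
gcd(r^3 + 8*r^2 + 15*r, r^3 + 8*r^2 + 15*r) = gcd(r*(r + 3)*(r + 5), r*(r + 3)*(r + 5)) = r^3 + 8*r^2 + 15*r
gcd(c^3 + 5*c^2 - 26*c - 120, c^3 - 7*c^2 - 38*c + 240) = c^2 + c - 30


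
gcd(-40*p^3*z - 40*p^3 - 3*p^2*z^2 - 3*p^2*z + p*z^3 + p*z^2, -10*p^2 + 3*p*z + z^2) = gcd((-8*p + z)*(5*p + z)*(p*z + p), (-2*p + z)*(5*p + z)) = 5*p + z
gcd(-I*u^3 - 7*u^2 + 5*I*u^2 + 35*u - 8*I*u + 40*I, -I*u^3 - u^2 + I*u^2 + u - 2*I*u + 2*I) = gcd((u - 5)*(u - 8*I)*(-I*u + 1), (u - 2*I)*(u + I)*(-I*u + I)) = u + I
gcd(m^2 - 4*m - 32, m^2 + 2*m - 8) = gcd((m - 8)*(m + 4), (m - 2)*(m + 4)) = m + 4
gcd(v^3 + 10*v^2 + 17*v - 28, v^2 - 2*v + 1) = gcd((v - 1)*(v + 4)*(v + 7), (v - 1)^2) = v - 1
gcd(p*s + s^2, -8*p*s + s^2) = s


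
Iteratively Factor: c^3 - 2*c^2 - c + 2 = (c - 2)*(c^2 - 1) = (c - 2)*(c + 1)*(c - 1)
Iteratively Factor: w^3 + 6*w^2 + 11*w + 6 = (w + 2)*(w^2 + 4*w + 3) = (w + 1)*(w + 2)*(w + 3)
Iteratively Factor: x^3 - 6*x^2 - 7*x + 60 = (x - 4)*(x^2 - 2*x - 15) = (x - 4)*(x + 3)*(x - 5)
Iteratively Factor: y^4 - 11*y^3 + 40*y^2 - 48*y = (y - 4)*(y^3 - 7*y^2 + 12*y) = (y - 4)*(y - 3)*(y^2 - 4*y) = y*(y - 4)*(y - 3)*(y - 4)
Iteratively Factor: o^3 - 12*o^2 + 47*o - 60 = (o - 5)*(o^2 - 7*o + 12) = (o - 5)*(o - 4)*(o - 3)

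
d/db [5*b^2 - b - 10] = 10*b - 1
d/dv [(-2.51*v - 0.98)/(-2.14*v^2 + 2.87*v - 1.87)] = (-5.3714*v^2 - 4.1944*v + 7.5063)/(4.5796*v^4 - 12.2836*v^3 + 16.2405*v^2 - 10.7338*v + 3.4969)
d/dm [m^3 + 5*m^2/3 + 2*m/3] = 3*m^2 + 10*m/3 + 2/3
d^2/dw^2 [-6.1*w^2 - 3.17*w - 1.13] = -12.2000000000000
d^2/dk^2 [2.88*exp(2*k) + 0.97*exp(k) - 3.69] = (11.52*exp(k) + 0.97)*exp(k)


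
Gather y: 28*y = 28*y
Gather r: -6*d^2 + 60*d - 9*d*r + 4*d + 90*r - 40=-6*d^2 + 64*d + r*(90 - 9*d) - 40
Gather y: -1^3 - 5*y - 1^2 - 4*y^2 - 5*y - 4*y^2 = -8*y^2 - 10*y - 2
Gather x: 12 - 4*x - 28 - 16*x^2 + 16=-16*x^2 - 4*x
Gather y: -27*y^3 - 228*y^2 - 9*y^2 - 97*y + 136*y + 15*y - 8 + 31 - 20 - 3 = -27*y^3 - 237*y^2 + 54*y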